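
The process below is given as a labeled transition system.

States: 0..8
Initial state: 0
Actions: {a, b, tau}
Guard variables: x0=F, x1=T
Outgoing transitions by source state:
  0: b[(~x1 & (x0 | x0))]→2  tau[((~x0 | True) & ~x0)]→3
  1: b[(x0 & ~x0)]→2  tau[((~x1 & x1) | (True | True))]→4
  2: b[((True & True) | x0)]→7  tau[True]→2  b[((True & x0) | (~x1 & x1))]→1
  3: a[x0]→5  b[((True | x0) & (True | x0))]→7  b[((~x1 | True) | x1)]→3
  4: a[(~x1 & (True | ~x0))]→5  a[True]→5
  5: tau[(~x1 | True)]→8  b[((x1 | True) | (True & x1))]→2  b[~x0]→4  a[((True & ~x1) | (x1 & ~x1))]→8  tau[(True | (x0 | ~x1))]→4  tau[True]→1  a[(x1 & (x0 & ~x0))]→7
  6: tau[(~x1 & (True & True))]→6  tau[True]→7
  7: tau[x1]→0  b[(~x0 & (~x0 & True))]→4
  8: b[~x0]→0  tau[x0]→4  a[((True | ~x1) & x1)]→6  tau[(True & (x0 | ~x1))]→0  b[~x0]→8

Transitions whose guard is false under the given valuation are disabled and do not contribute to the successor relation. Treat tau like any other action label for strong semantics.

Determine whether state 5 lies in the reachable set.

Guard filter leaves 18 enabled edge(s).
L0 = {0}
L1 = {3}  now seen {0,3}
L2 = {7}  now seen {0,3,7}
L3 = {4}  now seen {0,3,4,7}
L4 = {5}  now seen {0,3,4,5,7}
L5 = {1,2,8}  now seen {0,1,2,3,4,5,7,8}
L6 = {6}  now seen {0,1,2,3,4,5,6,7,8}
Reach set: {0,1,2,3,4,5,6,7,8}
witness 5: tau·b·b·a

Answer: REACHABLE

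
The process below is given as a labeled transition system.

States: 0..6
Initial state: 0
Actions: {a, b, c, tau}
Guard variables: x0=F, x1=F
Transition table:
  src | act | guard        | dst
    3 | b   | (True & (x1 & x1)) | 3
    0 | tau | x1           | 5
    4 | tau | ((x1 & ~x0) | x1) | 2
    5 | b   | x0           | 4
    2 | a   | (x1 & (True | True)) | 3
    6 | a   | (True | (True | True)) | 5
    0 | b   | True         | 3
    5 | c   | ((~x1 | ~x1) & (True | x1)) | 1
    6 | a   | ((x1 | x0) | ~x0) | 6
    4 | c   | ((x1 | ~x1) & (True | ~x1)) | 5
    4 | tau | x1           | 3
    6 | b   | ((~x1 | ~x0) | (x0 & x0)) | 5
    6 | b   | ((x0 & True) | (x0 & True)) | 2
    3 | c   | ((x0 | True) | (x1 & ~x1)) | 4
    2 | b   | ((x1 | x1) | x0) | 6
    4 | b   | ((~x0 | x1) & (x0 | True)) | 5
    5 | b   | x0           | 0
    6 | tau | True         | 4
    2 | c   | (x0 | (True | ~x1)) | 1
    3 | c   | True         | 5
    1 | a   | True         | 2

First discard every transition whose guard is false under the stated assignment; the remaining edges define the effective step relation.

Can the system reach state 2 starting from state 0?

Answer: REACHABLE

Analysis:
After dropping false guards: 12 live edges.
L0 = {0}
L1 = {3}  cumulative {0,3}
L2 = {4,5}  cumulative {0,3,4,5}
L3 = {1}  cumulative {0,1,3,4,5}
L4 = {2}  cumulative {0,1,2,3,4,5}
Reachable = {0,1,2,3,4,5}
trace reaching 2: b·c·c·a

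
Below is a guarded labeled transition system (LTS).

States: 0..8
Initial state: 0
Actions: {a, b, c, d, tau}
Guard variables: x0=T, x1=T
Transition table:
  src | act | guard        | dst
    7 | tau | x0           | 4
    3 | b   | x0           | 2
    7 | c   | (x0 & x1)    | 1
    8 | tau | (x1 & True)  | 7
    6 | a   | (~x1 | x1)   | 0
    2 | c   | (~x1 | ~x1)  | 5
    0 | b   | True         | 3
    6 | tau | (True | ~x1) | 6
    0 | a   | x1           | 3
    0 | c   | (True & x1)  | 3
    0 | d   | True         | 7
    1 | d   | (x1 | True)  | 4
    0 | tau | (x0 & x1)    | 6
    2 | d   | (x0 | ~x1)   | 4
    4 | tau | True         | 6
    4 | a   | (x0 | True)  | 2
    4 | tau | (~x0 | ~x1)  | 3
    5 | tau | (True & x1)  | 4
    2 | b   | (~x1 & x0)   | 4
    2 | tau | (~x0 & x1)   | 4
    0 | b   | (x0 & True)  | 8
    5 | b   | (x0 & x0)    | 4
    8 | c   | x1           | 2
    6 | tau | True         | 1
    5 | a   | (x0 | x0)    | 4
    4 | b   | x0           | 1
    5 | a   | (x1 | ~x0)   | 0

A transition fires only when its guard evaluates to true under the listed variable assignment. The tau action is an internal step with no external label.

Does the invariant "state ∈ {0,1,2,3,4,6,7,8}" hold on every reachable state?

Answer: INVARIANT HOLDS

Working:
Safe = {0,1,2,3,4,6,7,8}
Reachable = {0,1,2,3,4,6,7,8}
  0: ✓
  1: ✓
  2: ✓
  3: ✓
  4: ✓
  6: ✓
  7: ✓
  8: ✓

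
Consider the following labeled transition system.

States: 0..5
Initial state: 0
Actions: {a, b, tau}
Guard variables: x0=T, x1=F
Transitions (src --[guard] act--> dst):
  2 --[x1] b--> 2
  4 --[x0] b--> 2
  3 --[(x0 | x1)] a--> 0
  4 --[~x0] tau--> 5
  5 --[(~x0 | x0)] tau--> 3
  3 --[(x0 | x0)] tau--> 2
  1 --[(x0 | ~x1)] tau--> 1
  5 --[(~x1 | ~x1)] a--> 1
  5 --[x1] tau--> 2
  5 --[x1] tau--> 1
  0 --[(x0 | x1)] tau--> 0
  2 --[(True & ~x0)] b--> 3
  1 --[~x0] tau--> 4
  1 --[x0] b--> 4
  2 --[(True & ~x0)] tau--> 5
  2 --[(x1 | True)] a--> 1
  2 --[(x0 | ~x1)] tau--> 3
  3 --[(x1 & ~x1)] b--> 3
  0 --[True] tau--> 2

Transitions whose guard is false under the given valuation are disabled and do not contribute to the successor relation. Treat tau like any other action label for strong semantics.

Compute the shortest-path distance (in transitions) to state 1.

Answer: 2

Working:
Breadth-first toward 1:
  Layer 0: {0}
  Layer 1: {2}
  Layer 2: {1,3}
first hit 1 at d=2 via tau·a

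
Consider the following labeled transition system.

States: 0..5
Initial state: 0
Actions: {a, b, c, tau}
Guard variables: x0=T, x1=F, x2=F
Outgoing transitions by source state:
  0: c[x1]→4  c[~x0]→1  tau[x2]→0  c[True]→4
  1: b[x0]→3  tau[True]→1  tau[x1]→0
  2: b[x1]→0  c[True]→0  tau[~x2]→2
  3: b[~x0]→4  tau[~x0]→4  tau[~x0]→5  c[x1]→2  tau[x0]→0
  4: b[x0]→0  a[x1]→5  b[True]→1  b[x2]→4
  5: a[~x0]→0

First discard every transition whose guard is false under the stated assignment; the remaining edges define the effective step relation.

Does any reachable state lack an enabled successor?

Answer: DEADLOCK-FREE

Analysis:
Reachable = {0,1,3,4}
  0: c→4  [1 out]
  1: b→3  tau→1  [2 out]
  3: tau→0  [1 out]
  4: b→0  b→1  [2 out]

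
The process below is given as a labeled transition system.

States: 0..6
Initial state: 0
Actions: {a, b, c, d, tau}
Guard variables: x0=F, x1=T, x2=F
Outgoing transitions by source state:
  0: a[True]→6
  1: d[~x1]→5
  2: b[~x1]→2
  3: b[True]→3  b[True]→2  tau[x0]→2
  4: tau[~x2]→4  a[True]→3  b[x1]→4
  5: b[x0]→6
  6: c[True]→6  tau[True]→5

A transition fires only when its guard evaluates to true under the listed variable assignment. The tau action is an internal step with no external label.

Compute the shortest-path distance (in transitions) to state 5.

Answer: 2

Analysis:
Breadth-first toward 5:
  L0 = {0}
  L1 = {6}
  L2 = {5}
first hit 5 at d=2 via a·tau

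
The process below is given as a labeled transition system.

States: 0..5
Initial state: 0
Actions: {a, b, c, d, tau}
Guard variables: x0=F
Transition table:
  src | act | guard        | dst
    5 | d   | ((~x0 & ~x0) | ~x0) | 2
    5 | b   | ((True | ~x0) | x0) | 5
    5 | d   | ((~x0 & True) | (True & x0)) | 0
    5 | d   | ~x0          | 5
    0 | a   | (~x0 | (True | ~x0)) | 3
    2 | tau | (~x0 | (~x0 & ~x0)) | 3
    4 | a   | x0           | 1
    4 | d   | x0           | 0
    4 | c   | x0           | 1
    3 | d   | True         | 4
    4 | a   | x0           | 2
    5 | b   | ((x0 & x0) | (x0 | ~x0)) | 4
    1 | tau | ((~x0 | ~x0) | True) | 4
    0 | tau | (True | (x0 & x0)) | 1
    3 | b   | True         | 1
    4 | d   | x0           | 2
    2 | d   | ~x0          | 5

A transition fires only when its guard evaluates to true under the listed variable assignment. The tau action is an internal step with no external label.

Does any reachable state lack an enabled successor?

Answer: DEADLOCK at state 4

Analysis:
Reachable = {0,1,3,4}
  0: a→3  tau→1  [deg 2]
  1: tau→4  [deg 1]
  3: b→1  d→4  [deg 2]
  4: ∅  [deadlock]
Path to 4: a·d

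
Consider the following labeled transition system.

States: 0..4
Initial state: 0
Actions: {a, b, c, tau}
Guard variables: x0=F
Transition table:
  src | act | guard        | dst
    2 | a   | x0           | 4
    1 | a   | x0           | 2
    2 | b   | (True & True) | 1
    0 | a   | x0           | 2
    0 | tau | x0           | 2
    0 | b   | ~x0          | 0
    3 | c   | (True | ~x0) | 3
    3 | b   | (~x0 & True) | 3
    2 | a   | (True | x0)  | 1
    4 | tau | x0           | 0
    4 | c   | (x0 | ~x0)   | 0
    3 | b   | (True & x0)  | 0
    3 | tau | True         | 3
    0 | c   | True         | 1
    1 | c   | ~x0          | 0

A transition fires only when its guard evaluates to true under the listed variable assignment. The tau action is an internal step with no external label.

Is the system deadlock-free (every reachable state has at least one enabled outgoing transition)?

Answer: DEADLOCK-FREE

Trace:
Reach set: {0,1}
  0: b→0  c→1  [2 out]
  1: c→0  [1 out]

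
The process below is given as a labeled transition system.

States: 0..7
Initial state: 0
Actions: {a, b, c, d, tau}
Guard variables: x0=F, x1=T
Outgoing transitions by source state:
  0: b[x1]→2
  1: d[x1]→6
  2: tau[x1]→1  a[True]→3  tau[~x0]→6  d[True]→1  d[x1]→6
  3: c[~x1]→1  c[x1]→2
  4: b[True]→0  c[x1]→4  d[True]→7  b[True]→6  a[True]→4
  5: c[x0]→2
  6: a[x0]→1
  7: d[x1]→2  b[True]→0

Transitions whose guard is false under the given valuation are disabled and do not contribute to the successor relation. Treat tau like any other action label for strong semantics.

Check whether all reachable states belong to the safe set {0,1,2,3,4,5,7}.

Answer: INVARIANT VIOLATED at state 6

Trace:
Safe = {0,1,2,3,4,5,7}
R = {0,1,2,3,6}
  0: ✓
  1: ✓
  2: ✓
  3: ✓
  6: ✗ unsafe
counterexample path to 6: b·tau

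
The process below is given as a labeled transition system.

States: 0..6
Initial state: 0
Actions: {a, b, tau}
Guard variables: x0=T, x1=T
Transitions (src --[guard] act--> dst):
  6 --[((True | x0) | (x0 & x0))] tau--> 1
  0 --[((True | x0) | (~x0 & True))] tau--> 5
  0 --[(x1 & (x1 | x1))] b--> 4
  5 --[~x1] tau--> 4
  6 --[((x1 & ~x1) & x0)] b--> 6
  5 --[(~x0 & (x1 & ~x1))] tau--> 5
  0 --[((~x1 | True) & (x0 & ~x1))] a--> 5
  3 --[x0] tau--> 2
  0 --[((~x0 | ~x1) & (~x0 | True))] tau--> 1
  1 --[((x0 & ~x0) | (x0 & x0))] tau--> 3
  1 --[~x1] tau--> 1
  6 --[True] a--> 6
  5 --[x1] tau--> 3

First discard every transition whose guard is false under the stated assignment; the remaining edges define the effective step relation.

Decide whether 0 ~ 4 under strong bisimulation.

Refine partition for ~:
  P[0] = {{0,1,2,3,4,5,6}}
  P[1] = {{0},{1,3,5},{2,4},{6}}
  P[2] = {{0},{1,5},{2,4},{3},{6}}
Fixed point at round 3; 5 class(es).
[0]={0}  [4]={2,4}

Answer: NOT BISIMILAR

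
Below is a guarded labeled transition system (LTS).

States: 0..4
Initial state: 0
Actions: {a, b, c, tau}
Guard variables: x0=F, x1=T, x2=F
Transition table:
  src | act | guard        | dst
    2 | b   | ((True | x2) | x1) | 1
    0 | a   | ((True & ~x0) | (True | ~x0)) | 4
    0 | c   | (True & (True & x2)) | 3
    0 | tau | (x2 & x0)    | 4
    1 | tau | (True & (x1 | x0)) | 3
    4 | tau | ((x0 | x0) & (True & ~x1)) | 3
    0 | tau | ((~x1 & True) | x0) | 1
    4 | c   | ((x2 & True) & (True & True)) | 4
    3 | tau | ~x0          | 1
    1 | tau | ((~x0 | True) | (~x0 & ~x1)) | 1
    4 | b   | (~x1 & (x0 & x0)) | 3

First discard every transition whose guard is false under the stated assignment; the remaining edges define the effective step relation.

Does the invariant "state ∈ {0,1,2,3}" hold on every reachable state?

Answer: INVARIANT VIOLATED at state 4

Working:
Allowed set {0,1,2,3}
Reach set: {0,4}
  0: ✓
  4: ✗ unsafe
reach 4 via a — violates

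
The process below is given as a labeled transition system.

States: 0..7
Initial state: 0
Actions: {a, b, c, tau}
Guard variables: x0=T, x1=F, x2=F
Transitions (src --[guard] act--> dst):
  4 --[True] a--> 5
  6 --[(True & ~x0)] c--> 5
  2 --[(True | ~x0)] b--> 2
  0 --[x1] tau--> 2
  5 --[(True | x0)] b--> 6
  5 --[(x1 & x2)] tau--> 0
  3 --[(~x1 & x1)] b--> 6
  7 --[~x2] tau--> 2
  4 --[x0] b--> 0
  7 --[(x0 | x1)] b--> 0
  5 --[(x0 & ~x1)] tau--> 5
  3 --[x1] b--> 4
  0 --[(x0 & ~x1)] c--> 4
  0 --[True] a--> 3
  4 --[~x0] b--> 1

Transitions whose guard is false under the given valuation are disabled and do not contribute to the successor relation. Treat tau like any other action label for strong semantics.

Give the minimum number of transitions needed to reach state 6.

Breadth-first toward 6:
  depth 0: {0}
  depth 1: {3,4}
  depth 2: {5}
  depth 3: {6}
6 enters at depth 3; path c·a·b

Answer: 3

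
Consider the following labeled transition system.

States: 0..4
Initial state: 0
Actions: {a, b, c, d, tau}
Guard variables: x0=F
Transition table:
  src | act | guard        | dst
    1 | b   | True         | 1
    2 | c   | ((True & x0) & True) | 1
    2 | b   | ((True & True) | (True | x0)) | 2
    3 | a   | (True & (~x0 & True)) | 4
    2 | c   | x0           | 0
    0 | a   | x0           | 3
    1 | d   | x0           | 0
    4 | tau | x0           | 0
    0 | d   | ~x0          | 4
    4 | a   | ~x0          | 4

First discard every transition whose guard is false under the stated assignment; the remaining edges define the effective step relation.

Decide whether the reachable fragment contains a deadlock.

Reachable = {0,4}
  0: d→4  [deg 1]
  4: a→4  [deg 1]

Answer: DEADLOCK-FREE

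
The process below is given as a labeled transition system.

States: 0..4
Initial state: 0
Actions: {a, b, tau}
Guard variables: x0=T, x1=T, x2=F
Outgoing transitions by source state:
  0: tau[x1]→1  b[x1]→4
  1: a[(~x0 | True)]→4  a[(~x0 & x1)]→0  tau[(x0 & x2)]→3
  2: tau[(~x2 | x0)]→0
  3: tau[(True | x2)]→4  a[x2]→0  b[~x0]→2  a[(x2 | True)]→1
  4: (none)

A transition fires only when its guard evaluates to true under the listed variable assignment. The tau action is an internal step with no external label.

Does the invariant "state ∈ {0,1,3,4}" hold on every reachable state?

Safe = {0,1,3,4}
Reach set: {0,1,4}
  0: ok
  1: ok
  4: ok

Answer: INVARIANT HOLDS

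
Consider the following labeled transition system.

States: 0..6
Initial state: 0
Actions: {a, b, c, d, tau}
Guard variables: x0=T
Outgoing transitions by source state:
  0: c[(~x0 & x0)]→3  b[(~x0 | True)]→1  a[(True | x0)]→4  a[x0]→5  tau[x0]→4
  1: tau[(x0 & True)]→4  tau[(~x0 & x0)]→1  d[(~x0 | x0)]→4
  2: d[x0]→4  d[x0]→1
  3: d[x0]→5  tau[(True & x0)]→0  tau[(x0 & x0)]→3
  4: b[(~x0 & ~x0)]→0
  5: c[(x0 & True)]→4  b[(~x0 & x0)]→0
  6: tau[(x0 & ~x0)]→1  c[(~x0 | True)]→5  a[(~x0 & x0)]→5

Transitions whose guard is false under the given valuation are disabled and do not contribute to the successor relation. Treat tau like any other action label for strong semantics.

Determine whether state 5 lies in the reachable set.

Guard filter leaves 13 enabled edge(s).
depth 0: {0}
depth 1: {1,4,5}  cumulative {0,1,4,5}
R = {0,1,4,5}
trace reaching 5: a

Answer: REACHABLE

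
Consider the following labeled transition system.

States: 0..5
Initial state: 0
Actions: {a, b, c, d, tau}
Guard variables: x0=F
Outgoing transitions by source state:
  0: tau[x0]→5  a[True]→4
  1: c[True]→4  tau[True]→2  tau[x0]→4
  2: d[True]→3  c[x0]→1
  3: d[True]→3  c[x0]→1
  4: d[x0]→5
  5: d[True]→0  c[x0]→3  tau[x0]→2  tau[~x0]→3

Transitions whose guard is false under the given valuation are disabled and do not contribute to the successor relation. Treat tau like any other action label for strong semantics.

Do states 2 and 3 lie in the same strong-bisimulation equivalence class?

Answer: BISIMILAR

Working:
Refine partition for ~:
  P[0] = {{0,1,2,3,4,5}}
  P[1] = {{0},{1},{2,3},{4},{5}}
stable after 2 split(s): 5 block(s)
[2]={2,3}  [3]={2,3}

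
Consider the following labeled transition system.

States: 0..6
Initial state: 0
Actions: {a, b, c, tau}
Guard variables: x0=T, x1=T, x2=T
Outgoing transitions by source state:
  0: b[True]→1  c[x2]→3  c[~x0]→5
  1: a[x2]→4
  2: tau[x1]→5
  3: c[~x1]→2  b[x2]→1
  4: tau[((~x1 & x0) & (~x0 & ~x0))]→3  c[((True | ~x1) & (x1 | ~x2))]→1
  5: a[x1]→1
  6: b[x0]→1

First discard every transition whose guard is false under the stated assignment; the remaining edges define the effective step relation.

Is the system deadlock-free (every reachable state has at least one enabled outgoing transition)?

Reachable = {0,1,3,4}
  0: b→1  c→3  [deg 2]
  1: a→4  [deg 1]
  3: b→1  [deg 1]
  4: c→1  [deg 1]

Answer: DEADLOCK-FREE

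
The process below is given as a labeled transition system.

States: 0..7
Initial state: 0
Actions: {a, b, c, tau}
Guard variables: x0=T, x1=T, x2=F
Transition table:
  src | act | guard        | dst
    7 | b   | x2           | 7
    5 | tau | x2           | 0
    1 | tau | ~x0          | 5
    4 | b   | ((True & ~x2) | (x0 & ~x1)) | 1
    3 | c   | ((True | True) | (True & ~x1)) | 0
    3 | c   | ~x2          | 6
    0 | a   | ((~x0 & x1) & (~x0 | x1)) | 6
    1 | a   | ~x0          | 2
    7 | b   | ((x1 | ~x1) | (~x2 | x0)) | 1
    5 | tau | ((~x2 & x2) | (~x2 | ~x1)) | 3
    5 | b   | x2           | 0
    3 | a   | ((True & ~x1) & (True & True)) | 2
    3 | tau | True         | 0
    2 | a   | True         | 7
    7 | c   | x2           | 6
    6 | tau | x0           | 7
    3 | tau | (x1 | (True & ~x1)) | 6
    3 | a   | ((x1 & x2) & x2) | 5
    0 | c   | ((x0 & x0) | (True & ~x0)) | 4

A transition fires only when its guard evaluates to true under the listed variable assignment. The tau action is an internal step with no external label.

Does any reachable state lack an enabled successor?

R = {0,1,4}
  0: c→4  [deg 1]
  1: ∅  [deadlock]
  4: b→1  [deg 1]
Path to 1: c·b

Answer: DEADLOCK at state 1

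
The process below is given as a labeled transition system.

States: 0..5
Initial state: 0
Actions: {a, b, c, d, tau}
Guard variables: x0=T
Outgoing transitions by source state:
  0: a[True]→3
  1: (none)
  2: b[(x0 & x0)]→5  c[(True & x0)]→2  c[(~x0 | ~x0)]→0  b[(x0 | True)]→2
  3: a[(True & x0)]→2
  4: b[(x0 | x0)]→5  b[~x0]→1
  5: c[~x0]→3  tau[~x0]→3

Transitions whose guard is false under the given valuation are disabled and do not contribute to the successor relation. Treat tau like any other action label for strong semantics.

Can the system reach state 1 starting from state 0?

6 transition(s) survive guard evaluation.
depth 0: {0}
depth 1: {3}  total {0,3}
depth 2: {2}  total {0,2,3}
depth 3: {5}  total {0,2,3,5}
Reach set: {0,2,3,5}

Answer: UNREACHABLE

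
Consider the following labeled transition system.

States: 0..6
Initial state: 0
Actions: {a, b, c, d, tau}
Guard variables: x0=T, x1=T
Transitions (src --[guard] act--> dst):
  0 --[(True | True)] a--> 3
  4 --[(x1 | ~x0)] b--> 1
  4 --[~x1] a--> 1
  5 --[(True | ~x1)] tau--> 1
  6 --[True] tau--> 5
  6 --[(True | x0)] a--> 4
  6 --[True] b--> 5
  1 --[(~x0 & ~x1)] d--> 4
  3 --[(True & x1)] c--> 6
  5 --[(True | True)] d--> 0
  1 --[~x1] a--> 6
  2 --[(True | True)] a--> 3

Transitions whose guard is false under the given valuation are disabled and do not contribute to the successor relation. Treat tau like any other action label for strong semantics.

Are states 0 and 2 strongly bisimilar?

Compute ~ classes (split until stable):
  π0 = {{0,1,2,3,4,5,6}}
  π1 = {{0,2},{1},{3},{4},{5},{6}}
6 equivalence class(es) (converged in 2)
[0]={0,2}  [2]={0,2}

Answer: BISIMILAR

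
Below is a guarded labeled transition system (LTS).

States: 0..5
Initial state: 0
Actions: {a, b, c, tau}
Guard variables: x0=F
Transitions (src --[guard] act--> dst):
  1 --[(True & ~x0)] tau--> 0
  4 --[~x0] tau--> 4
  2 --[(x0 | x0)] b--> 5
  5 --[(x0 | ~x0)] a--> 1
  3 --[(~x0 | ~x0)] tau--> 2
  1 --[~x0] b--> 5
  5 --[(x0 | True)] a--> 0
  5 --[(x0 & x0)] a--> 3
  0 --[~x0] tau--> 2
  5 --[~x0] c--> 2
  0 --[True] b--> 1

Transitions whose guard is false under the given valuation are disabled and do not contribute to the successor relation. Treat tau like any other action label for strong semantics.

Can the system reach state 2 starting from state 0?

Answer: REACHABLE

Analysis:
9 transition(s) survive guard evaluation.
depth 0: {0}
depth 1: {1,2}  cumulative {0,1,2}
depth 2: {5}  cumulative {0,1,2,5}
Reachable = {0,1,2,5}
witness 2: tau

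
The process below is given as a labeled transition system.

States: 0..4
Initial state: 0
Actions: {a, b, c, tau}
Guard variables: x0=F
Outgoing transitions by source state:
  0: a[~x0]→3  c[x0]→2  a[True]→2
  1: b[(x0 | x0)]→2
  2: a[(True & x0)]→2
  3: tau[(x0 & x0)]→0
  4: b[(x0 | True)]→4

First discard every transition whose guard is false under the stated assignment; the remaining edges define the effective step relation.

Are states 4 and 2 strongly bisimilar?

Answer: NOT BISIMILAR

Trace:
Compute ~ classes (split until stable):
  π0 = {{0,1,2,3,4}}
  π1 = {{0},{1,2,3},{4}}
3 equivalence class(es) (converged in 2)
4∈{4}, 2∈{1,2,3}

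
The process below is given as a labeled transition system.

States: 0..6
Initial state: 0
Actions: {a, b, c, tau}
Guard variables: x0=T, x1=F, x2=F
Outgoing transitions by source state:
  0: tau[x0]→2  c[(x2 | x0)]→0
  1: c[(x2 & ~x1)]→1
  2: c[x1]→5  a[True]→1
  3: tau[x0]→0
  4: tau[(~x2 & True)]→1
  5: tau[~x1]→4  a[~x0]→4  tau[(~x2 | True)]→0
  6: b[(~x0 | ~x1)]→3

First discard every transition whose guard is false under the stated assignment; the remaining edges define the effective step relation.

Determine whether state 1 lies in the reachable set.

8 transition(s) survive guard evaluation.
Layer 0: {0}
Layer 1: {2}  total {0,2}
Layer 2: {1}  total {0,1,2}
Reach set: {0,1,2}
Path to 1: tau·a

Answer: REACHABLE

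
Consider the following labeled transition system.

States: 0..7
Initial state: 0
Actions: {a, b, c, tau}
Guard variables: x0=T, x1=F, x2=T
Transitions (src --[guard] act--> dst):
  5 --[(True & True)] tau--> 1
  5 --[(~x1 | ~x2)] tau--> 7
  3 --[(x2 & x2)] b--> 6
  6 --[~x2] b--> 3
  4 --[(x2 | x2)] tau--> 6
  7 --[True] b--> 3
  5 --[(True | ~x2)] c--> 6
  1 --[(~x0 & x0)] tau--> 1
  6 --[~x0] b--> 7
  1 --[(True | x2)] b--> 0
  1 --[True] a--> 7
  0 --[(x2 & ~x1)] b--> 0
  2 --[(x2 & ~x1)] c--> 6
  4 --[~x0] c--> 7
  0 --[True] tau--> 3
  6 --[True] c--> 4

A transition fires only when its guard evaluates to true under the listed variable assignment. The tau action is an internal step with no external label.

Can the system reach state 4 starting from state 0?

Guard filter leaves 12 enabled edge(s).
depth 0: {0}
depth 1: {3}  cumulative {0,3}
depth 2: {6}  cumulative {0,3,6}
depth 3: {4}  cumulative {0,3,4,6}
R = {0,3,4,6}
Path to 4: tau·b·c

Answer: REACHABLE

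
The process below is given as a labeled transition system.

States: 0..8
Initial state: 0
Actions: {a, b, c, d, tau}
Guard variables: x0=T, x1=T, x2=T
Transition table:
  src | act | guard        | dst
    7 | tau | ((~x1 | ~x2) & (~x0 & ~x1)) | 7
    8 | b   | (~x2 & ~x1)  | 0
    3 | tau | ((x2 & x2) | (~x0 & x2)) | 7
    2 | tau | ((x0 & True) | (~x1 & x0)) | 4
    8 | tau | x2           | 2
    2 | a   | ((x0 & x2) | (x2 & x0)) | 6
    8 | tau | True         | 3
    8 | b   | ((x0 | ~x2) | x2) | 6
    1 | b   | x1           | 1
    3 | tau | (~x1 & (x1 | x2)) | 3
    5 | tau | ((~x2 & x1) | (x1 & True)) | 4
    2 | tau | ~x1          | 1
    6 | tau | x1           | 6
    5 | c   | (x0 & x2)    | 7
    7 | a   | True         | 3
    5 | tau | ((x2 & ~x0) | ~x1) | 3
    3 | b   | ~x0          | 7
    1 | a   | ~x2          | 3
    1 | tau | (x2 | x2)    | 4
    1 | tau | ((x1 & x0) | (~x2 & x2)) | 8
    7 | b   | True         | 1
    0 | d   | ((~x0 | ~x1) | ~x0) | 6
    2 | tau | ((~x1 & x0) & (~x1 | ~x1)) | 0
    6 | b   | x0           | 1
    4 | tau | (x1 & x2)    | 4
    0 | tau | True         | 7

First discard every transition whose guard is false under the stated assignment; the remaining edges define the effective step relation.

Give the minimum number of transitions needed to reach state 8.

Answer: 3

Analysis:
BFS to 8:
  depth 0: {0}
  depth 1: {7}
  depth 2: {1,3}
  depth 3: {4,8}
depth(8)=3, e.g. tau·b·tau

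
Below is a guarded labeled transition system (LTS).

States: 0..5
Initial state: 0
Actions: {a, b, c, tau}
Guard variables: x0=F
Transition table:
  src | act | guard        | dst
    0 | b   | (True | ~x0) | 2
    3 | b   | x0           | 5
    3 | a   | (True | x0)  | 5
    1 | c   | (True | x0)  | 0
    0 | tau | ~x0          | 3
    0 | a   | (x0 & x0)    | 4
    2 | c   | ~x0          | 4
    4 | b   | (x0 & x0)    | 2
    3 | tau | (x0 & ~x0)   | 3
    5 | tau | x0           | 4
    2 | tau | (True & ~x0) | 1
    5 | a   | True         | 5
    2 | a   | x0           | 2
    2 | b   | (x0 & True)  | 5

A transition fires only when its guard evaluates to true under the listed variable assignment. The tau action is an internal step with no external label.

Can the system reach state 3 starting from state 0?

Answer: REACHABLE

Analysis:
7 transition(s) survive guard evaluation.
Layer 0: {0}
Layer 1: {2,3}  cumulative {0,2,3}
Layer 2: {1,4,5}  cumulative {0,1,2,3,4,5}
R = {0,1,2,3,4,5}
trace reaching 3: tau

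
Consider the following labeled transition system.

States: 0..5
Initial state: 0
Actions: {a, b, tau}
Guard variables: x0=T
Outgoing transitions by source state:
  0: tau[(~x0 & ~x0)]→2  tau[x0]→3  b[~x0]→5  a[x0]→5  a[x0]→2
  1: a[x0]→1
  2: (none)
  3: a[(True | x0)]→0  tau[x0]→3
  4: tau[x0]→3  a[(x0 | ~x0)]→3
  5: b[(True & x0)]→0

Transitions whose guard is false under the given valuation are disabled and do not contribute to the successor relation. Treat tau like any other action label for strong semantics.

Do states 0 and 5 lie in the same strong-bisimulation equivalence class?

Bisimulation quotient by refinement:
  P[0] = {{0,1,2,3,4,5}}
  P[1] = {{0,3,4},{1},{2},{5}}
  P[2] = {{0},{1},{2},{3,4},{5}}
  P[3] = {{0},{1},{2},{3},{4},{5}}
6 equivalence class(es) (converged in 4)
class of 0: {0}; class of 5: {5}

Answer: NOT BISIMILAR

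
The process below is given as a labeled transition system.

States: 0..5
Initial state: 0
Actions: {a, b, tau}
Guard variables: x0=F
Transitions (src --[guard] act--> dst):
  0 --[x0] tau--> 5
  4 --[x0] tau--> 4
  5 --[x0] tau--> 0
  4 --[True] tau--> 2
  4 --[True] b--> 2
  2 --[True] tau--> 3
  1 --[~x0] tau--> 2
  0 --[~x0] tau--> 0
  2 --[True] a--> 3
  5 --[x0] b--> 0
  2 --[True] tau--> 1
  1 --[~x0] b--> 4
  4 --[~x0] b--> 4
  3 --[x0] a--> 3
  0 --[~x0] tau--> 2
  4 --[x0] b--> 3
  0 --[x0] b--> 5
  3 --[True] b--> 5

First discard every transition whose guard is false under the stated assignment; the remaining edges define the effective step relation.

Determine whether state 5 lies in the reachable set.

11 transition(s) survive guard evaluation.
depth 0: {0}
depth 1: {2}  total {0,2}
depth 2: {1,3}  total {0,1,2,3}
depth 3: {4,5}  total {0,1,2,3,4,5}
Reach set: {0,1,2,3,4,5}
Path to 5: tau·tau·b

Answer: REACHABLE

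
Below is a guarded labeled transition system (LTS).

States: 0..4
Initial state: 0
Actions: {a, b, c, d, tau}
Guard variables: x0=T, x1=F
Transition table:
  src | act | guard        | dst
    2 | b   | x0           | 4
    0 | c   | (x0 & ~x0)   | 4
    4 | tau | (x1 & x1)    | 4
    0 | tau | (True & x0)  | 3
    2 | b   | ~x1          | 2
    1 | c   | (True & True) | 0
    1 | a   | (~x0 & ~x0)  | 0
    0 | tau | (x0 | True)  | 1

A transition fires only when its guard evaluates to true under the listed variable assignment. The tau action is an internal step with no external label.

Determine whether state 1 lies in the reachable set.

Guard filter leaves 5 enabled edge(s).
depth 0: {0}
depth 1: {1,3}  now seen {0,1,3}
R = {0,1,3}
witness 1: tau

Answer: REACHABLE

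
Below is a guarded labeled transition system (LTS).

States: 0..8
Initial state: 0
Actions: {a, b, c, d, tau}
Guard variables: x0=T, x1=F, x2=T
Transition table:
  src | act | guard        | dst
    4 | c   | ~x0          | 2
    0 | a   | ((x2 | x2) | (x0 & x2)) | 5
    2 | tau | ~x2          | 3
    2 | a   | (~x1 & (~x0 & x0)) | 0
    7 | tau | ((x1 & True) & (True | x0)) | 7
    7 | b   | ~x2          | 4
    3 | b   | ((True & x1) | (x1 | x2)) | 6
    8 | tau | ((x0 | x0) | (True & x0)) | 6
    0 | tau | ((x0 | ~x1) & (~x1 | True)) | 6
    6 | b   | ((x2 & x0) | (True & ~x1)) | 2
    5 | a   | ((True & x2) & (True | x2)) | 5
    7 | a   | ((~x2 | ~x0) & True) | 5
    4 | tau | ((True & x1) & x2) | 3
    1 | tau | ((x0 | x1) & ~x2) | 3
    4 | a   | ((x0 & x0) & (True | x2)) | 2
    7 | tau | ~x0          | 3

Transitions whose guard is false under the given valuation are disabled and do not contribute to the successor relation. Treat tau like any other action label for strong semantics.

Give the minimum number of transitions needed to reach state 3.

Answer: UNREACHABLE

Working:
BFS to 3:
  Layer 0: {0}
  Layer 1: {5,6}
  Layer 2: {2}
3 never appears.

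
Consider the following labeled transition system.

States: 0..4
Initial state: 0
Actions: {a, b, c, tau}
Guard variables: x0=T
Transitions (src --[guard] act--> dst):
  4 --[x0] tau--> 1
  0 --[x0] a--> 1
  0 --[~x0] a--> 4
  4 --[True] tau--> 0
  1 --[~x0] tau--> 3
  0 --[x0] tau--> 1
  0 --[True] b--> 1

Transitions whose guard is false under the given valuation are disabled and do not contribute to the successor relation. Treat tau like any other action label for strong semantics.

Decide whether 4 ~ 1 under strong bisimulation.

Answer: NOT BISIMILAR

Analysis:
Bisimulation quotient by refinement:
  P[0] = {{0,1,2,3,4}}
  P[1] = {{0},{1,2,3},{4}}
Fixed point at round 2; 3 class(es).
class of 4: {4}; class of 1: {1,2,3}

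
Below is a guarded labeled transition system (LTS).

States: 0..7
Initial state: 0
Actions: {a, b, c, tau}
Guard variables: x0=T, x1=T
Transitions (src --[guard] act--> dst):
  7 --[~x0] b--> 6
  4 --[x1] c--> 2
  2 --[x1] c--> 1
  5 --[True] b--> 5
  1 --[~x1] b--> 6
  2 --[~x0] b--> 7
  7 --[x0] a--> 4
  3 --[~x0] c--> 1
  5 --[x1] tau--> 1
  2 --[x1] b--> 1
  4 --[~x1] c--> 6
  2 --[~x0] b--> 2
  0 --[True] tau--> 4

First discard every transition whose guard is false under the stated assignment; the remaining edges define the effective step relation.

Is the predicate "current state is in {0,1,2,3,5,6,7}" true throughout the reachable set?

Answer: INVARIANT VIOLATED at state 4

Working:
Safe = {0,1,2,3,5,6,7}
Reachable = {0,1,2,4}
  0: safe
  1: safe
  2: safe
  4: ✗ unsafe
reach 4 via tau — violates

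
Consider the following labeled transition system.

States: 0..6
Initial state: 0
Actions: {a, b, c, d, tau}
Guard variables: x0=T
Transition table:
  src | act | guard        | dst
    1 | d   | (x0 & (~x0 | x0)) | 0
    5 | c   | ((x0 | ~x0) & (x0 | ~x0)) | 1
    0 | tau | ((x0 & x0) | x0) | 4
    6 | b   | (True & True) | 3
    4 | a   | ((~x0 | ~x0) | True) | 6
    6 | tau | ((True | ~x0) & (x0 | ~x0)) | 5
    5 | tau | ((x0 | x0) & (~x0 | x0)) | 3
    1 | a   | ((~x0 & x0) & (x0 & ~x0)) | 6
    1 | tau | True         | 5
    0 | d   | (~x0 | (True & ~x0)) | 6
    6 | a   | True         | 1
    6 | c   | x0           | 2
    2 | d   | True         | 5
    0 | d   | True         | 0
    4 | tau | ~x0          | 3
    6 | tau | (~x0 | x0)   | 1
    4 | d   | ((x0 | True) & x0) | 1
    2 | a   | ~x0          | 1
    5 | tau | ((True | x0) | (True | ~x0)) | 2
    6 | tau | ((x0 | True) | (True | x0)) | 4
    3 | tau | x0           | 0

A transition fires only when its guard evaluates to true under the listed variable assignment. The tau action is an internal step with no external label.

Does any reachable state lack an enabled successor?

Reachable = {0,1,2,3,4,5,6}
  0: d→0  tau→4  [2 exit(s)]
  1: d→0  tau→5  [2 exit(s)]
  2: d→5  [1 exit(s)]
  3: tau→0  [1 exit(s)]
  4: a→6  d→1  [2 exit(s)]
  5: c→1  tau→2  tau→3  [3 exit(s)]
  6: a→1  b→3  c→2  tau→1  tau→4  tau→5  [6 exit(s)]

Answer: DEADLOCK-FREE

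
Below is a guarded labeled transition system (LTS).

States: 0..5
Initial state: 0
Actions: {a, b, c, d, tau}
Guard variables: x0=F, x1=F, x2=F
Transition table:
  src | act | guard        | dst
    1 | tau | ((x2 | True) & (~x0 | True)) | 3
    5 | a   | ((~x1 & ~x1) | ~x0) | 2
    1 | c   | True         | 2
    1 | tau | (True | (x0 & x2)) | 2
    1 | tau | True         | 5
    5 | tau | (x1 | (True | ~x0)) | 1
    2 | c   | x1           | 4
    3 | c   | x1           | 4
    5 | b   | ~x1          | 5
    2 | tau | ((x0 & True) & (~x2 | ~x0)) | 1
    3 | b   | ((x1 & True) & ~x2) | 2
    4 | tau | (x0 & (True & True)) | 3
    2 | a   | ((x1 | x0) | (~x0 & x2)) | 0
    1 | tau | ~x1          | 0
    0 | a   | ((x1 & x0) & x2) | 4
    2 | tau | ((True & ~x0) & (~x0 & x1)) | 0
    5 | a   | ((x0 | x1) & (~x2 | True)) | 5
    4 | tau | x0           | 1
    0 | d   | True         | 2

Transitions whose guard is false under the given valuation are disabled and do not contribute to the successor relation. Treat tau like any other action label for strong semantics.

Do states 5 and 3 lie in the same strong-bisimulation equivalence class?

Answer: NOT BISIMILAR

Working:
Compute ~ classes (split until stable):
  P[0] = {{0,1,2,3,4,5}}
  P[1] = {{0},{1},{2,3,4},{5}}
4 equivalence class(es) (converged in 2)
class of 5: {5}; class of 3: {2,3,4}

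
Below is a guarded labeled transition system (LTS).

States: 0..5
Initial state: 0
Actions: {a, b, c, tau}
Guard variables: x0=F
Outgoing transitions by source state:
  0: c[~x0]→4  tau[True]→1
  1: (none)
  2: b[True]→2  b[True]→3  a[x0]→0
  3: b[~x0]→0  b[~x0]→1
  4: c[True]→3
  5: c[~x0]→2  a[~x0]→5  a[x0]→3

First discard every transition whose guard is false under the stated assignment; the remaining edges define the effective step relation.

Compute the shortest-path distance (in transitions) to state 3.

Answer: 2

Working:
Breadth-first toward 3:
  L0 = {0}
  L1 = {1,4}
  L2 = {3}
3 enters at depth 2; path c·c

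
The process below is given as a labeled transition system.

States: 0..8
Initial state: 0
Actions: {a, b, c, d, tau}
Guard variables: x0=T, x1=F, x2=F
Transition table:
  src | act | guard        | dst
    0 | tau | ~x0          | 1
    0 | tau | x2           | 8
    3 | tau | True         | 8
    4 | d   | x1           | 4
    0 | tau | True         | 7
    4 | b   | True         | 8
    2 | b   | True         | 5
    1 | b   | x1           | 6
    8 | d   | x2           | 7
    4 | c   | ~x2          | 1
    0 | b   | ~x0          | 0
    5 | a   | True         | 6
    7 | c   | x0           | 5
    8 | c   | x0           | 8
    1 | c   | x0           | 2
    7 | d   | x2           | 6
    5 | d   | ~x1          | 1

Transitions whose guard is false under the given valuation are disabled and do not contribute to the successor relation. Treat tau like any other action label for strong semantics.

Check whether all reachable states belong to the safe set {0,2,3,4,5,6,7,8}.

Answer: INVARIANT VIOLATED at state 1

Analysis:
Inv-set: {0,2,3,4,5,6,7,8}
Reach set: {0,1,2,5,6,7}
  0: ok
  1: VIOLATES
  2: ok
  5: ok
  6: ok
  7: ok
reach 1 via tau·c·d — violates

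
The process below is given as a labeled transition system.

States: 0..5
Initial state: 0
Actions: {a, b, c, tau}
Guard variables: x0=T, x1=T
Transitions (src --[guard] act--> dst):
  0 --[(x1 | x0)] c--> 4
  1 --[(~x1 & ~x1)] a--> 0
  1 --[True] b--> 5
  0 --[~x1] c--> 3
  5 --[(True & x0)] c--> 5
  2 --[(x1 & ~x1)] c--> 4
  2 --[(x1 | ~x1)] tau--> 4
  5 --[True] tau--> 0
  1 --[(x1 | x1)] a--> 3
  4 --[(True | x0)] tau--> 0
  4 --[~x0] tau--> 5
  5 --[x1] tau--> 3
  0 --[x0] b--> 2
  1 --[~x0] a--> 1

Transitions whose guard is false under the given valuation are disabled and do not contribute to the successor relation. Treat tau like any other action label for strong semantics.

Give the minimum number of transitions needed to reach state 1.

Breadth-first toward 1:
  L0 = {0}
  L1 = {2,4}
1 never appears.

Answer: UNREACHABLE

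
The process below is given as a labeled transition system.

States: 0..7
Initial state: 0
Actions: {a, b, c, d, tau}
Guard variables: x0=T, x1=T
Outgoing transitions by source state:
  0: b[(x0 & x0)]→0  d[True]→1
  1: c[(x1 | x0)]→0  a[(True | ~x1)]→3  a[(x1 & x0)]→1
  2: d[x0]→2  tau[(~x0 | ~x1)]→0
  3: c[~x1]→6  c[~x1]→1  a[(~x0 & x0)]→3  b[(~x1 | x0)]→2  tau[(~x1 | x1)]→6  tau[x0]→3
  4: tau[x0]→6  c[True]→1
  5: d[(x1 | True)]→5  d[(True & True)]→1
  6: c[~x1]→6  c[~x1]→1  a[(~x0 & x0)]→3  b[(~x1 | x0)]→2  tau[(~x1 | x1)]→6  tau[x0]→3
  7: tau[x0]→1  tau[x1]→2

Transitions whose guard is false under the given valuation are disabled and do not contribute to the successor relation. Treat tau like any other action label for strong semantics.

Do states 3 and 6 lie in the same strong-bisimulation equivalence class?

Compute ~ classes (split until stable):
  π0 = {{0,1,2,3,4,5,6,7}}
  π1 = {{0},{1},{2,5},{3,6},{4},{7}}
  π2 = {{0},{1},{2},{3,6},{4},{5},{7}}
stable after 3 split(s): 7 block(s)
3∈{3,6}, 6∈{3,6}

Answer: BISIMILAR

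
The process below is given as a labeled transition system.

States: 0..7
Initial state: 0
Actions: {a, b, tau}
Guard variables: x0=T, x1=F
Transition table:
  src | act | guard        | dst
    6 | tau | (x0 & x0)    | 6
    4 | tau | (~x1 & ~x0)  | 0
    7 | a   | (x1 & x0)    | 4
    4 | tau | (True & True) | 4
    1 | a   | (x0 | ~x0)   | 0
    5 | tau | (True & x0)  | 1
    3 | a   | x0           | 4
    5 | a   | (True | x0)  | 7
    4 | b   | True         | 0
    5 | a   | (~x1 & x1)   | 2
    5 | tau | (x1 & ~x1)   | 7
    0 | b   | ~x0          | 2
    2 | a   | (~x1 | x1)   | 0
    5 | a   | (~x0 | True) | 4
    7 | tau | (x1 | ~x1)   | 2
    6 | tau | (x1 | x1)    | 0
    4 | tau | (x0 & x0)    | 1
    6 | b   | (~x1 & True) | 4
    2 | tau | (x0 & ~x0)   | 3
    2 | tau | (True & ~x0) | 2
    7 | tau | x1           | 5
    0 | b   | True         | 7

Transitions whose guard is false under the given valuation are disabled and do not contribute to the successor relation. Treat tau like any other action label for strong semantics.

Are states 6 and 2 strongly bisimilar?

Answer: NOT BISIMILAR

Analysis:
Bisimulation quotient by refinement:
  π0 = {{0,1,2,3,4,5,6,7}}
  π1 = {{0},{1,2,3},{4,6},{5},{7}}
  π2 = {{0},{1,2},{3},{4},{5},{6},{7}}
stable after 3 split(s): 7 block(s)
class of 6: {6}; class of 2: {1,2}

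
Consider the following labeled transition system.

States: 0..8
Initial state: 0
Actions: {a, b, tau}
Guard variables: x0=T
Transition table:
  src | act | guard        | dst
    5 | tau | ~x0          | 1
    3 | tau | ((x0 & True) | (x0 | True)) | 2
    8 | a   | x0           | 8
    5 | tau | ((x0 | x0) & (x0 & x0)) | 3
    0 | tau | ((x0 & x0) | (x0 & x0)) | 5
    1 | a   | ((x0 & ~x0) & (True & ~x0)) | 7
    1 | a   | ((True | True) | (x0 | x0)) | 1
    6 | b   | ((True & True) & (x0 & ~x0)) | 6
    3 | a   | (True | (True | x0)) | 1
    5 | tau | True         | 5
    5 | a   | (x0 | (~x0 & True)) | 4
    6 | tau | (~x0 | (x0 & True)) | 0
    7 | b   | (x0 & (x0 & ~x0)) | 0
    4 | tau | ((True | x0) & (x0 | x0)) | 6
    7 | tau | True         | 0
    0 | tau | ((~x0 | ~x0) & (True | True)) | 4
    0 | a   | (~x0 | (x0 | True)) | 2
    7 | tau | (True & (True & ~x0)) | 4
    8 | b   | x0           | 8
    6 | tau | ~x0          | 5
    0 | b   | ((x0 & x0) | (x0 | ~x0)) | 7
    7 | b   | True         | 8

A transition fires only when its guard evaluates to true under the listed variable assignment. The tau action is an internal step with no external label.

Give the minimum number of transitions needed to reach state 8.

Answer: 2

Trace:
BFS to 8:
  L0 = {0}
  L1 = {2,5,7}
  L2 = {3,4,8}
depth(8)=2, e.g. b·b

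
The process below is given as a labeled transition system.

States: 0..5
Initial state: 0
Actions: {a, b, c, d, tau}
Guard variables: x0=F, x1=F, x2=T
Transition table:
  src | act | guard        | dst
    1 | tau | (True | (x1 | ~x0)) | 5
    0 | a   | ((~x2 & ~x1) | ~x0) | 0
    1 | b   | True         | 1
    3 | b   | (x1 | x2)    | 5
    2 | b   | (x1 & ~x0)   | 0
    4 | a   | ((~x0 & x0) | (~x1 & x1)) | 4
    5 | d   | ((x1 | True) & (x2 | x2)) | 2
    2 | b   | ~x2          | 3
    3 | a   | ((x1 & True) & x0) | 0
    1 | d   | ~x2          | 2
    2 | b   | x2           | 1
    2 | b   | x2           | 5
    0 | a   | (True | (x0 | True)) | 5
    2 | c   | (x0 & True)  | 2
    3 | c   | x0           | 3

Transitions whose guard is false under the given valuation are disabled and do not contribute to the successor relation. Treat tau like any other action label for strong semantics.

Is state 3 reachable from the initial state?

Answer: UNREACHABLE

Analysis:
After dropping false guards: 8 live edges.
L0 = {0}
L1 = {5}  now seen {0,5}
L2 = {2}  now seen {0,2,5}
L3 = {1}  now seen {0,1,2,5}
Reach set: {0,1,2,5}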